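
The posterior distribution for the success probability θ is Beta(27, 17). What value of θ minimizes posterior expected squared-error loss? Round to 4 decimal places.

0.6136

Mode = (27−1)/(27+17−2) = 26/42 = 0.6190.
Mean = 27/(27+17) = 27/44 = 0.6136.
Squared-error loss ⇒ the optimal estimator is the posterior mean.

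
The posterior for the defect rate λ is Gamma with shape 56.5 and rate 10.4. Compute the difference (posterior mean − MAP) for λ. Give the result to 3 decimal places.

Mode = (α−1)/β = 55.5/10.4 = 5.337.
Mean = α/β = 56.5/10.4 = 5.433.
Difference = 5.433 − 5.337 = 0.096.

0.096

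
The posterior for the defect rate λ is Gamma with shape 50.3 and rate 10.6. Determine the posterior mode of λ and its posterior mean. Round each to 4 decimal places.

λ_MAP = 4.6509, E[λ|data] = 4.7453

Mode = (α−1)/β = 49.3/10.6 = 4.6509.
Mean = α/β = 50.3/10.6 = 4.7453.
The posterior is right-skewed, so the mean exceeds the mode.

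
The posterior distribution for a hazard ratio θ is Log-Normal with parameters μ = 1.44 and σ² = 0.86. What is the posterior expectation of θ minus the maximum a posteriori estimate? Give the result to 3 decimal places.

Mode = exp(μ − σ²) = exp(0.58) = 1.786.
Mean = exp(μ + σ²/2) = exp(1.870) = 6.488.
Difference = 6.488 − 1.786 = 4.702.
Right-skewed posterior ⇒ mode < mean.

4.702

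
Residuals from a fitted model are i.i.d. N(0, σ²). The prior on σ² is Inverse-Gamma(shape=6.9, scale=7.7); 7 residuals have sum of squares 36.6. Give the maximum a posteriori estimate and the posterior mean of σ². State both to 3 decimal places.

Posterior: Inverse-Gamma(shape = 6.9+7/2 = 10.4, scale = 7.7+36.6/2 = 26.0).
Mode = β/(α+1) = 26.0/11.4 = 2.281.
Mean = β/(α−1) = 26.0/9.4 = 2.766.
The posterior is right-skewed, so the mean exceeds the mode.

MAP = 2.281, posterior mean = 2.766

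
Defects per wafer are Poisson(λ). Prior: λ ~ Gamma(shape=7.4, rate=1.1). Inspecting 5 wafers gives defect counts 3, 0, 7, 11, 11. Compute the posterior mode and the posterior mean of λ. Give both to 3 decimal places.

posterior mode = 6.295, posterior mean = 6.459

Σ counts = 32. Posterior: Gamma(shape = 7.4+32 = 39.4, rate = 1.1+5 = 6.1).
Mode = (α−1)/β = 38.4/6.1 = 6.295.
Mean = α/β = 39.4/6.1 = 6.459.
Right-skewed posterior ⇒ mode < mean.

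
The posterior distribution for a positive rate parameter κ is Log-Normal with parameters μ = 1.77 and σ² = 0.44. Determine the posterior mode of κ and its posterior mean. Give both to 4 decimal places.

MAP: 3.7810. Posterior mean: 7.3155.

Mode = exp(μ − σ²) = exp(1.33) = 3.7810.
Mean = exp(μ + σ²/2) = exp(1.990) = 7.3155.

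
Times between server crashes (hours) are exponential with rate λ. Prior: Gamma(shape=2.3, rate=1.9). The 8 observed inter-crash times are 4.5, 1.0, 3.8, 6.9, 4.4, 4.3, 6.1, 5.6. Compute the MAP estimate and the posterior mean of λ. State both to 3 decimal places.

MAP: 0.242. Posterior mean: 0.268.

Σ times = 36.6. Posterior: Gamma(shape = 2.3+8 = 10.3, rate = 1.9+36.6 = 38.5).
Mode = (α−1)/β = 9.3/38.5 = 0.242.
Mean = α/β = 10.3/38.5 = 0.268.
The posterior is right-skewed, so the mean exceeds the mode.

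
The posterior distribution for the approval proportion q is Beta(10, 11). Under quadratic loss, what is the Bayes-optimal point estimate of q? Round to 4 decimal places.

Mode = (10−1)/(10+11−2) = 9/19 = 0.4737.
Mean = 10/(10+11) = 10/21 = 0.4762.
Quadratic loss ⇒ the optimal estimator is the posterior mean.

0.4762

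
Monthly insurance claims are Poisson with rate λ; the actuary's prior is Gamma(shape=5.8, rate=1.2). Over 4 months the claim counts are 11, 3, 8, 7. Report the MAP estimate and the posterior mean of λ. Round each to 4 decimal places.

MAP = 6.5000, posterior mean = 6.6923

Σ counts = 29. Posterior: Gamma(shape = 5.8+29 = 34.8, rate = 1.2+4 = 5.2).
Mode = (α−1)/β = 33.8/5.2 = 6.5000.
Mean = α/β = 34.8/5.2 = 6.6923.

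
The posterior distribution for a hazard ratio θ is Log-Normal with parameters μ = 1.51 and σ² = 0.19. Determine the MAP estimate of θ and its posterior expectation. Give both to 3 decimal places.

MAP = 3.743, posterior mean = 4.978

Mode = exp(μ − σ²) = exp(1.32) = 3.743.
Mean = exp(μ + σ²/2) = exp(1.605) = 4.978.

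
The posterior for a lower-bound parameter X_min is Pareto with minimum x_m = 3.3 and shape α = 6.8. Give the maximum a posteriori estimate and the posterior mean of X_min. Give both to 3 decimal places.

The Pareto density is strictly decreasing on [x_m, ∞), so the mode is x_m = 3.300.
Mean = α·x_m/(α−1) = 6.8·3.3/5.8 = 3.869.

MAP: 3.300. Posterior mean: 3.869.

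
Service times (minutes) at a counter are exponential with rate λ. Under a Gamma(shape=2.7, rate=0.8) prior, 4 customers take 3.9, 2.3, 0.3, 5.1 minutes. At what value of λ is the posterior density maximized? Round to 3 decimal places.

0.460

Σ times = 11.6. Posterior: Gamma(shape = 2.7+4 = 6.7, rate = 0.8+11.6 = 12.4).
Mode = (α−1)/β = 5.7/12.4 = 0.460.
Mean = α/β = 6.7/12.4 = 0.540.
This is the posterior mode — the MAP estimate.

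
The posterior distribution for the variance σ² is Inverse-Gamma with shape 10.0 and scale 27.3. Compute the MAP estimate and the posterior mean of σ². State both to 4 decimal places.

MAP = 2.4818, posterior mean = 3.0333

Mode = β/(α+1) = 27.3/11.0 = 2.4818.
Mean = β/(α−1) = 27.3/9.0 = 3.0333.
Mean > mode: the posterior has a right tail.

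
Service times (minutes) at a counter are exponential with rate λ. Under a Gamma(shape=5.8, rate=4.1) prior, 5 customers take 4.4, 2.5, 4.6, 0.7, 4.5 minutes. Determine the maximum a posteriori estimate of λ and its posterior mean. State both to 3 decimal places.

Σ times = 16.7. Posterior: Gamma(shape = 5.8+5 = 10.8, rate = 4.1+16.7 = 20.8).
Mode = (α−1)/β = 9.8/20.8 = 0.471.
Mean = α/β = 10.8/20.8 = 0.519.
The mean is pulled above the mode by the posterior's right skew.

λ_MAP = 0.471, E[λ|data] = 0.519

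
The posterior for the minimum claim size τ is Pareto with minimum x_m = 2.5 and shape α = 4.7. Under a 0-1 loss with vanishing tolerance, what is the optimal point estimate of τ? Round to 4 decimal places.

2.5000

The Pareto density is strictly decreasing on [x_m, ∞), so the mode is x_m = 2.5000.
Mean = α·x_m/(α−1) = 4.7·2.5/3.7 = 3.1757.
This is the posterior mode — the MAP estimate.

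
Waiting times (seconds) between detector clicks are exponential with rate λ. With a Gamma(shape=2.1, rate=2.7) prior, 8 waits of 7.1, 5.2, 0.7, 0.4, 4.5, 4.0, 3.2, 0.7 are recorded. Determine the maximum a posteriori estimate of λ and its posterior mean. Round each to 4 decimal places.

Σ times = 25.8. Posterior: Gamma(shape = 2.1+8 = 10.1, rate = 2.7+25.8 = 28.5).
Mode = (α−1)/β = 9.1/28.5 = 0.3193.
Mean = α/β = 10.1/28.5 = 0.3544.
Right-skewed posterior ⇒ mode < mean.

λ_MAP = 0.3193, E[λ|data] = 0.3544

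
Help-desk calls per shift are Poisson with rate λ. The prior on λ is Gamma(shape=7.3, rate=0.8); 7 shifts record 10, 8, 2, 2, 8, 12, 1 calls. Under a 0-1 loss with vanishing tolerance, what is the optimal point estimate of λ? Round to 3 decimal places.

6.321

Σ counts = 43. Posterior: Gamma(shape = 7.3+43 = 50.3, rate = 0.8+7 = 7.8).
Mode = (α−1)/β = 49.3/7.8 = 6.321.
Mean = α/β = 50.3/7.8 = 6.449.
This is the posterior mode — the MAP estimate.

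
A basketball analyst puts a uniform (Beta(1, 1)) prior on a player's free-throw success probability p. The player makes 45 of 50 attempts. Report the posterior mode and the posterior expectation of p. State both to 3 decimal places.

Posterior: Beta(1+45, 1+5) = Beta(46, 6).
Mode = (46−1)/(46+6−2) = 45/50 = 0.900.
Mean = 46/(46+6) = 46/52 = 0.885.

posterior mode = 0.900, posterior expectation = 0.885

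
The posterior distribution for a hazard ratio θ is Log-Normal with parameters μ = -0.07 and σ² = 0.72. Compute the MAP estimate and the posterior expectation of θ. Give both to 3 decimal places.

MAP = 0.454, posterior mean = 1.336

Mode = exp(μ − σ²) = exp(-0.79) = 0.454.
Mean = exp(μ + σ²/2) = exp(0.290) = 1.336.
Right-skewed posterior ⇒ mode < mean.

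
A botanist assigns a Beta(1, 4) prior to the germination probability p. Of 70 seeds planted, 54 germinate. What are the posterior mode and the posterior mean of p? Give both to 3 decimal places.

Posterior: Beta(1+54, 4+16) = Beta(55, 20).
Mode = (55−1)/(55+20−2) = 54/73 = 0.740.
Mean = 55/(55+20) = 55/75 = 0.733.

MAP = 0.740, posterior mean = 0.733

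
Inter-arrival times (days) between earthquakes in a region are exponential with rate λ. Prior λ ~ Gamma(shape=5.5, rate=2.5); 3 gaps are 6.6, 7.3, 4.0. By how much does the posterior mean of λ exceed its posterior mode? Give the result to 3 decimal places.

0.049

Σ times = 17.9. Posterior: Gamma(shape = 5.5+3 = 8.5, rate = 2.5+17.9 = 20.4).
Mode = (α−1)/β = 7.5/20.4 = 0.368.
Mean = α/β = 8.5/20.4 = 0.417.
Difference = 0.417 − 0.368 = 0.049.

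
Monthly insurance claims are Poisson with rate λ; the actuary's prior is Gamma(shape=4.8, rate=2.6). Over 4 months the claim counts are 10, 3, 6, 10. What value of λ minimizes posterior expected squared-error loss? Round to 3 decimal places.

Σ counts = 29. Posterior: Gamma(shape = 4.8+29 = 33.8, rate = 2.6+4 = 6.6).
Mode = (α−1)/β = 32.8/6.6 = 4.970.
Mean = α/β = 33.8/6.6 = 5.121.
Squared-error loss ⇒ the optimal estimator is the posterior mean.

5.121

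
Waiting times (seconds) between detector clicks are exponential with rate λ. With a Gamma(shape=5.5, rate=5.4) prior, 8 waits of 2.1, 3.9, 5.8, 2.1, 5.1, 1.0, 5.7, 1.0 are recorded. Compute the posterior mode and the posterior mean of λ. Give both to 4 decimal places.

posterior mode = 0.3894, posterior mean = 0.4206

Σ times = 26.7. Posterior: Gamma(shape = 5.5+8 = 13.5, rate = 5.4+26.7 = 32.1).
Mode = (α−1)/β = 12.5/32.1 = 0.3894.
Mean = α/β = 13.5/32.1 = 0.4206.
The posterior is right-skewed, so the mean exceeds the mode.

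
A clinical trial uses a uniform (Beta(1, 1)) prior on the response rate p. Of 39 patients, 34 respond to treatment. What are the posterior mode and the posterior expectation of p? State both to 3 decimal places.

MAP = 0.872, posterior mean = 0.854

Posterior: Beta(1+34, 1+5) = Beta(35, 6).
Mode = (35−1)/(35+6−2) = 34/39 = 0.872.
Mean = 35/(35+6) = 35/41 = 0.854.
The posterior is left-skewed, so the mode exceeds the mean.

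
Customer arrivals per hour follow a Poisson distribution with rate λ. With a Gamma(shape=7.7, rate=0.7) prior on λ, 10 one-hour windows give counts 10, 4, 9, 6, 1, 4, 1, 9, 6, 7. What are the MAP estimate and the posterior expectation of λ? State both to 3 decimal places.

MAP = 5.953, posterior mean = 6.047

Σ counts = 57. Posterior: Gamma(shape = 7.7+57 = 64.7, rate = 0.7+10 = 10.7).
Mode = (α−1)/β = 63.7/10.7 = 5.953.
Mean = α/β = 64.7/10.7 = 6.047.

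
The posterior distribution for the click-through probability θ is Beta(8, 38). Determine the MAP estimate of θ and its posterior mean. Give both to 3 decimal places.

Mode = (8−1)/(8+38−2) = 7/44 = 0.159.
Mean = 8/(8+38) = 8/46 = 0.174.
Right-skewed posterior ⇒ mode < mean.

MAP estimate = 0.159, posterior mean = 0.174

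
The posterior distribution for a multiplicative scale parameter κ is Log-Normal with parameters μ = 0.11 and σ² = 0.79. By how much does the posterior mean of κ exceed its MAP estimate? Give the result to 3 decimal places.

1.150

Mode = exp(μ − σ²) = exp(-0.68) = 0.507.
Mean = exp(μ + σ²/2) = exp(0.505) = 1.657.
Difference = 1.657 − 0.507 = 1.150.
Mean > mode: the posterior has a right tail.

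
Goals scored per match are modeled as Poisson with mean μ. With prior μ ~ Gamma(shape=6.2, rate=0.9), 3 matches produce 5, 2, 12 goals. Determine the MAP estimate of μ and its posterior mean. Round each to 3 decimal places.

μ_MAP = 6.205, E[μ|data] = 6.462

Σ counts = 19. Posterior: Gamma(shape = 6.2+19 = 25.2, rate = 0.9+3 = 3.9).
Mode = (α−1)/β = 24.2/3.9 = 6.205.
Mean = α/β = 25.2/3.9 = 6.462.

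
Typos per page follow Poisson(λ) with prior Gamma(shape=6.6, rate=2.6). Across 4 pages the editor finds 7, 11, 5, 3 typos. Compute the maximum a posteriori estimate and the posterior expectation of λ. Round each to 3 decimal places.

maximum a posteriori estimate = 4.788, posterior expectation = 4.939

Σ counts = 26. Posterior: Gamma(shape = 6.6+26 = 32.6, rate = 2.6+4 = 6.6).
Mode = (α−1)/β = 31.6/6.6 = 4.788.
Mean = α/β = 32.6/6.6 = 4.939.
Mean > mode: the posterior has a right tail.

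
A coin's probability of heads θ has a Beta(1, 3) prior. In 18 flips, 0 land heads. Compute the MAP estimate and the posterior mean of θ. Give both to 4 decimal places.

Posterior: Beta(1+0, 3+18) = Beta(1, 21).
Since α = 1 ≤ 1 and β > 1, the Beta density is monotone decreasing on [0,1]; the mode is at 0.
Mean = 1/(1+21) = 0.0455.
The posterior is right-skewed, so the mean exceeds the mode.

MAP estimate = 0.0000, posterior mean = 0.0455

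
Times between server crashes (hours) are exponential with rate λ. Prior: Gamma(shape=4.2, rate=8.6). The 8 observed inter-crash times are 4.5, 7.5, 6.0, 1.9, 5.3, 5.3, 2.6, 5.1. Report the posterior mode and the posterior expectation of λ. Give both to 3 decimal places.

MAP = 0.239; posterior mean = 0.261

Σ times = 38.2. Posterior: Gamma(shape = 4.2+8 = 12.2, rate = 8.6+38.2 = 46.8).
Mode = (α−1)/β = 11.2/46.8 = 0.239.
Mean = α/β = 12.2/46.8 = 0.261.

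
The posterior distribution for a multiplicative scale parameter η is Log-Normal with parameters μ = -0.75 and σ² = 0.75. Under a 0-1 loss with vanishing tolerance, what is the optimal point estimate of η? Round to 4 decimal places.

0.2231

Mode = exp(μ − σ²) = exp(-1.50) = 0.2231.
Mean = exp(μ + σ²/2) = exp(-0.375) = 0.6873.
This is the posterior mode — the MAP estimate.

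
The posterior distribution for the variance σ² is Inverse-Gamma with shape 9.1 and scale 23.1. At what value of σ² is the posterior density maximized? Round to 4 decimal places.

Mode = β/(α+1) = 23.1/10.1 = 2.2871.
Mean = β/(α−1) = 23.1/8.1 = 2.8519.
This is the posterior mode — the MAP estimate.

2.2871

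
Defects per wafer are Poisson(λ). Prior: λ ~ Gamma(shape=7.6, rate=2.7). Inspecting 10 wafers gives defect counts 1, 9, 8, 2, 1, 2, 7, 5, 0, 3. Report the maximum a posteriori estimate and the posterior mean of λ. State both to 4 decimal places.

λ_MAP = 3.5118, E[λ|data] = 3.5906

Σ counts = 38. Posterior: Gamma(shape = 7.6+38 = 45.6, rate = 2.7+10 = 12.7).
Mode = (α−1)/β = 44.6/12.7 = 3.5118.
Mean = α/β = 45.6/12.7 = 3.5906.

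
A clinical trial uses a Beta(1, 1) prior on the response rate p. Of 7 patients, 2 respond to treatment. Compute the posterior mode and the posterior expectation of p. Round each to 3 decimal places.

Posterior: Beta(1+2, 1+5) = Beta(3, 6).
Mode = (3−1)/(3+6−2) = 2/7 = 0.286.
Mean = 3/(3+6) = 3/9 = 0.333.

MAP: 0.286. Posterior mean: 0.333.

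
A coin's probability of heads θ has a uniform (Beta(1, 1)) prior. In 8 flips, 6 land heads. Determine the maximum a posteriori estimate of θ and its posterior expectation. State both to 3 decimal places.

Posterior: Beta(1+6, 1+2) = Beta(7, 3).
Mode = (7−1)/(7+3−2) = 6/8 = 0.750.
Mean = 7/(7+3) = 7/10 = 0.700.
The mean is pulled below the mode by the posterior's left skew.

MAP = 0.750; posterior mean = 0.700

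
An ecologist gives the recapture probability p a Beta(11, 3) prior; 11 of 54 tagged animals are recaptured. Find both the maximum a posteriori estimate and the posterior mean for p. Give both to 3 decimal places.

Posterior: Beta(11+11, 3+43) = Beta(22, 46).
Mode = (22−1)/(22+46−2) = 21/66 = 0.318.
Mean = 22/(22+46) = 22/68 = 0.324.

maximum a posteriori estimate = 0.318, posterior mean = 0.324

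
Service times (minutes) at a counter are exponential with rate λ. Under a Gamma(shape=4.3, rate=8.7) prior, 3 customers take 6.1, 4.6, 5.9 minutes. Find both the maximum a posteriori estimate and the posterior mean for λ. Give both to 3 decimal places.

Σ times = 16.6. Posterior: Gamma(shape = 4.3+3 = 7.3, rate = 8.7+16.6 = 25.3).
Mode = (α−1)/β = 6.3/25.3 = 0.249.
Mean = α/β = 7.3/25.3 = 0.289.
Right-skewed posterior ⇒ mode < mean.

λ_MAP = 0.249, E[λ|data] = 0.289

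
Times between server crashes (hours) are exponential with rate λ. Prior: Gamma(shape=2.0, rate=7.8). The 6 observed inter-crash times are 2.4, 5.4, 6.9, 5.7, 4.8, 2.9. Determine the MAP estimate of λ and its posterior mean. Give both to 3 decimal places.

Σ times = 28.1. Posterior: Gamma(shape = 2.0+6 = 8.0, rate = 7.8+28.1 = 35.9).
Mode = (α−1)/β = 7.0/35.9 = 0.195.
Mean = α/β = 8.0/35.9 = 0.223.

MAP estimate = 0.195, posterior mean = 0.223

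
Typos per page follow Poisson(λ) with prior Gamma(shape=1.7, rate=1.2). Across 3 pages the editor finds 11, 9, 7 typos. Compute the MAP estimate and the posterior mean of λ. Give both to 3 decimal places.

λ_MAP = 6.595, E[λ|data] = 6.833

Σ counts = 27. Posterior: Gamma(shape = 1.7+27 = 28.7, rate = 1.2+3 = 4.2).
Mode = (α−1)/β = 27.7/4.2 = 6.595.
Mean = α/β = 28.7/4.2 = 6.833.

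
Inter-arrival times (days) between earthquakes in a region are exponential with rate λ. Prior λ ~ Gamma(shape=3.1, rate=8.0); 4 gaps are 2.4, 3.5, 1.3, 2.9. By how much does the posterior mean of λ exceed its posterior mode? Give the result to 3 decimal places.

Σ times = 10.1. Posterior: Gamma(shape = 3.1+4 = 7.1, rate = 8.0+10.1 = 18.1).
Mode = (α−1)/β = 6.1/18.1 = 0.337.
Mean = α/β = 7.1/18.1 = 0.392.
Difference = 0.392 − 0.337 = 0.055.

0.055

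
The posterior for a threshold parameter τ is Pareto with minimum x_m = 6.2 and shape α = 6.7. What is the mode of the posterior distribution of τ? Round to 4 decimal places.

The Pareto density is strictly decreasing on [x_m, ∞), so the mode is x_m = 6.2000.
Mean = α·x_m/(α−1) = 6.7·6.2/5.7 = 7.2877.
This is the posterior mode — the MAP estimate.

6.2000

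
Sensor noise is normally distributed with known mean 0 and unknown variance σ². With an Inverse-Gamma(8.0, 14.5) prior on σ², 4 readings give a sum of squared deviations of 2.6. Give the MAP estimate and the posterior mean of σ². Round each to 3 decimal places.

MAP estimate = 1.436, posterior mean = 1.756

Posterior: Inverse-Gamma(shape = 8.0+4/2 = 10.0, scale = 14.5+2.6/2 = 15.8).
Mode = β/(α+1) = 15.8/11.0 = 1.436.
Mean = β/(α−1) = 15.8/9.0 = 1.756.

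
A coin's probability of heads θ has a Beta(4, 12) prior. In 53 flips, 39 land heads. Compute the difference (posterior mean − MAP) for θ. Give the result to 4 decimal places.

-0.0037

Posterior: Beta(4+39, 12+14) = Beta(43, 26).
Mode = (43−1)/(43+26−2) = 42/67 = 0.6269.
Mean = 43/(43+26) = 43/69 = 0.6232.
Difference = 0.6232 − 0.6269 = -0.0037.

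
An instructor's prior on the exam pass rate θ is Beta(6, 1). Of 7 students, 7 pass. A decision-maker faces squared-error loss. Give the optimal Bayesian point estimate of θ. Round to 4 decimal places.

0.9286

Posterior: Beta(6+7, 1+0) = Beta(13, 1).
Since β = 1 ≤ 1 and α > 1, the Beta density is monotone increasing on [0,1]; the mode is at 1.
Mean = 13/(13+1) = 0.9286.
Squared-error loss ⇒ the optimal estimator is the posterior mean.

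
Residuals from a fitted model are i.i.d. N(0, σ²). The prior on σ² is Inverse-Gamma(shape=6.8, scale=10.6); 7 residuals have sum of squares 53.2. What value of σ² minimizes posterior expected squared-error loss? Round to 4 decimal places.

Posterior: Inverse-Gamma(shape = 6.8+7/2 = 10.3, scale = 10.6+53.2/2 = 37.2).
Mode = β/(α+1) = 37.2/11.3 = 3.2920.
Mean = β/(α−1) = 37.2/9.3 = 4.0000.
Squared-error loss ⇒ the optimal estimator is the posterior mean.

4.0000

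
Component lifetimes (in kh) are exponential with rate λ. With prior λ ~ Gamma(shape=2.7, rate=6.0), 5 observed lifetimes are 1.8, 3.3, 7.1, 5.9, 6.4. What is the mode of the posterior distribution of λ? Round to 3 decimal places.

0.220

Σ times = 24.5. Posterior: Gamma(shape = 2.7+5 = 7.7, rate = 6.0+24.5 = 30.5).
Mode = (α−1)/β = 6.7/30.5 = 0.220.
Mean = α/β = 7.7/30.5 = 0.252.
This is the posterior mode — the MAP estimate.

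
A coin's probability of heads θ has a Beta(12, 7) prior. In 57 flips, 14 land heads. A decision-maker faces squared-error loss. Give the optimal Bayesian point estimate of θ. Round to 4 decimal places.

0.3421

Posterior: Beta(12+14, 7+43) = Beta(26, 50).
Mode = (26−1)/(26+50−2) = 25/74 = 0.3378.
Mean = 26/(26+50) = 26/76 = 0.3421.
Squared-error loss ⇒ the optimal estimator is the posterior mean.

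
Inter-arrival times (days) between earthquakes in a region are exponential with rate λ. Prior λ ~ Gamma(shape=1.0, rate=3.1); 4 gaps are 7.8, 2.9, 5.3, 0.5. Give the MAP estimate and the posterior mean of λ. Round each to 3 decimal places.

Σ times = 16.5. Posterior: Gamma(shape = 1.0+4 = 5.0, rate = 3.1+16.5 = 19.6).
Mode = (α−1)/β = 4.0/19.6 = 0.204.
Mean = α/β = 5.0/19.6 = 0.255.

MAP: 0.204. Posterior mean: 0.255.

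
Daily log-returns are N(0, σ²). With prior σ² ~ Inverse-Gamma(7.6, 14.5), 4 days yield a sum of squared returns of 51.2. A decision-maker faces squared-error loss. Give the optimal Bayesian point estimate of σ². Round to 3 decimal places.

Posterior: Inverse-Gamma(shape = 7.6+4/2 = 9.6, scale = 14.5+51.2/2 = 40.1).
Mode = β/(α+1) = 40.1/10.6 = 3.783.
Mean = β/(α−1) = 40.1/8.6 = 4.663.
Squared-error loss ⇒ the optimal estimator is the posterior mean.

4.663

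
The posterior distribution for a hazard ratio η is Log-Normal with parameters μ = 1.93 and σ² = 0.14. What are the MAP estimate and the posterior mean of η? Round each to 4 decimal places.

MAP = 5.9895; posterior mean = 7.3891

Mode = exp(μ − σ²) = exp(1.79) = 5.9895.
Mean = exp(μ + σ²/2) = exp(2.000) = 7.3891.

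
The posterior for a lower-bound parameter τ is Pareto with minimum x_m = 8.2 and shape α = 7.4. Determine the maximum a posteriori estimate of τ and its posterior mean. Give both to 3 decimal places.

MAP = 8.200; posterior mean = 9.481

The Pareto density is strictly decreasing on [x_m, ∞), so the mode is x_m = 8.200.
Mean = α·x_m/(α−1) = 7.4·8.2/6.4 = 9.481.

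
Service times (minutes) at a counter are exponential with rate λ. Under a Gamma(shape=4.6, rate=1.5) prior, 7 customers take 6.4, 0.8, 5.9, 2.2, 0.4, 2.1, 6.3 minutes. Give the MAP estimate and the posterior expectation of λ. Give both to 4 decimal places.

MAP estimate = 0.4141, posterior expectation = 0.4531

Σ times = 24.1. Posterior: Gamma(shape = 4.6+7 = 11.6, rate = 1.5+24.1 = 25.6).
Mode = (α−1)/β = 10.6/25.6 = 0.4141.
Mean = α/β = 11.6/25.6 = 0.4531.
The posterior is right-skewed, so the mean exceeds the mode.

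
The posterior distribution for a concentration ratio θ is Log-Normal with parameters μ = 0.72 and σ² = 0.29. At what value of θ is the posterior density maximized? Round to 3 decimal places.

1.537

Mode = exp(μ − σ²) = exp(0.43) = 1.537.
Mean = exp(μ + σ²/2) = exp(0.865) = 2.375.
This is the posterior mode — the MAP estimate.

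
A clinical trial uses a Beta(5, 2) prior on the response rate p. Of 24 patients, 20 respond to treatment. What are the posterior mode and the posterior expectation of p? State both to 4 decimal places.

MAP: 0.8276. Posterior mean: 0.8065.

Posterior: Beta(5+20, 2+4) = Beta(25, 6).
Mode = (25−1)/(25+6−2) = 24/29 = 0.8276.
Mean = 25/(25+6) = 25/31 = 0.8065.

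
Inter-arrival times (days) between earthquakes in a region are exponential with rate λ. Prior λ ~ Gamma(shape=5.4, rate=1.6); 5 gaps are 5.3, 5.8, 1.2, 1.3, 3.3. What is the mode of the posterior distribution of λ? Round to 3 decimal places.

0.508

Σ times = 16.9. Posterior: Gamma(shape = 5.4+5 = 10.4, rate = 1.6+16.9 = 18.5).
Mode = (α−1)/β = 9.4/18.5 = 0.508.
Mean = α/β = 10.4/18.5 = 0.562.
This is the posterior mode — the MAP estimate.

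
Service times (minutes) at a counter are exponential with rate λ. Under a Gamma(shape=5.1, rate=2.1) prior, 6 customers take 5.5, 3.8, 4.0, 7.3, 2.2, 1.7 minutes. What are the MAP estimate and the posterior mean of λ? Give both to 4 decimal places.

MAP estimate = 0.3797, posterior mean = 0.4173

Σ times = 24.5. Posterior: Gamma(shape = 5.1+6 = 11.1, rate = 2.1+24.5 = 26.6).
Mode = (α−1)/β = 10.1/26.6 = 0.3797.
Mean = α/β = 11.1/26.6 = 0.4173.
The posterior is right-skewed, so the mean exceeds the mode.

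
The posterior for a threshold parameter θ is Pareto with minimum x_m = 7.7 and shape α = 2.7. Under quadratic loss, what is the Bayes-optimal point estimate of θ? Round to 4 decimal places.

12.2294

The Pareto density is strictly decreasing on [x_m, ∞), so the mode is x_m = 7.7000.
Mean = α·x_m/(α−1) = 2.7·7.7/1.7 = 12.2294.
Quadratic loss ⇒ the optimal estimator is the posterior mean.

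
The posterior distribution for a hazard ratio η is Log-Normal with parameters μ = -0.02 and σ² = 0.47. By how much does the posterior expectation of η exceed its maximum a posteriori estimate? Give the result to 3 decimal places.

Mode = exp(μ − σ²) = exp(-0.49) = 0.613.
Mean = exp(μ + σ²/2) = exp(0.215) = 1.240.
Difference = 1.240 − 0.613 = 0.627.
Right-skewed posterior ⇒ mode < mean.

0.627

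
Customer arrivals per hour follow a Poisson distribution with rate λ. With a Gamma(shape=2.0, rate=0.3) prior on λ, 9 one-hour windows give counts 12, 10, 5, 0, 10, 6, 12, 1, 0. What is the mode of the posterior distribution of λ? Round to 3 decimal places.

6.129

Σ counts = 56. Posterior: Gamma(shape = 2.0+56 = 58.0, rate = 0.3+9 = 9.3).
Mode = (α−1)/β = 57.0/9.3 = 6.129.
Mean = α/β = 58.0/9.3 = 6.237.
This is the posterior mode — the MAP estimate.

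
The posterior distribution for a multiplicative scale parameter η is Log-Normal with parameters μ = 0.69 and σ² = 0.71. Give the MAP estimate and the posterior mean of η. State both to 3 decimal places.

Mode = exp(μ − σ²) = exp(-0.02) = 0.980.
Mean = exp(μ + σ²/2) = exp(1.045) = 2.843.

MAP estimate = 0.980, posterior mean = 2.843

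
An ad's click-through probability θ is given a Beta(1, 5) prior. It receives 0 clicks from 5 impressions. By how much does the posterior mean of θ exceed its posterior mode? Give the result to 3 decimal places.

0.091

Posterior: Beta(1+0, 5+5) = Beta(1, 10).
Since α = 1 ≤ 1 and β > 1, the Beta density is monotone decreasing on [0,1]; the mode is at 0.
Mean = 1/(1+10) = 0.091.
Difference = 0.091 − 0.000 = 0.091.
Right-skewed posterior ⇒ mode < mean.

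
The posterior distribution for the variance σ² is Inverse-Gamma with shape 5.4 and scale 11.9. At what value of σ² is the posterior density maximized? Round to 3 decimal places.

1.859

Mode = β/(α+1) = 11.9/6.4 = 1.859.
Mean = β/(α−1) = 11.9/4.4 = 2.705.
This is the posterior mode — the MAP estimate.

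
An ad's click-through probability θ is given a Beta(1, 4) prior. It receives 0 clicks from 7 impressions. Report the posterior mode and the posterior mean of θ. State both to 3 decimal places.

Posterior: Beta(1+0, 4+7) = Beta(1, 11).
Since α = 1 ≤ 1 and β > 1, the Beta density is monotone decreasing on [0,1]; the mode is at 0.
Mean = 1/(1+11) = 0.083.
Right-skewed posterior ⇒ mode < mean.

MAP = 0.000, posterior mean = 0.083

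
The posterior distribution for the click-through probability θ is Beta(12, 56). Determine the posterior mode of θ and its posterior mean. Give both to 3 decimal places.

MAP: 0.167. Posterior mean: 0.176.

Mode = (12−1)/(12+56−2) = 11/66 = 0.167.
Mean = 12/(12+56) = 12/68 = 0.176.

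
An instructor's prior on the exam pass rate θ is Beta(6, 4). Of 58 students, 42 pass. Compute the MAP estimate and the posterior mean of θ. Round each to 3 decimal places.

MAP: 0.712. Posterior mean: 0.706.

Posterior: Beta(6+42, 4+16) = Beta(48, 20).
Mode = (48−1)/(48+20−2) = 47/66 = 0.712.
Mean = 48/(48+20) = 48/68 = 0.706.
The mean is pulled below the mode by the posterior's left skew.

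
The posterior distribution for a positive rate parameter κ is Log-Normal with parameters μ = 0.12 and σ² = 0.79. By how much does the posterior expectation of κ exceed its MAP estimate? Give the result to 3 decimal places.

Mode = exp(μ − σ²) = exp(-0.67) = 0.512.
Mean = exp(μ + σ²/2) = exp(0.515) = 1.674.
Difference = 1.674 − 0.512 = 1.162.
Right-skewed posterior ⇒ mode < mean.

1.162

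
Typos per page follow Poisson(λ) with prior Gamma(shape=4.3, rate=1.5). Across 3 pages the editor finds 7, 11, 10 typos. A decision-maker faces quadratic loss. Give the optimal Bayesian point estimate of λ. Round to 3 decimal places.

7.178

Σ counts = 28. Posterior: Gamma(shape = 4.3+28 = 32.3, rate = 1.5+3 = 4.5).
Mode = (α−1)/β = 31.3/4.5 = 6.956.
Mean = α/β = 32.3/4.5 = 7.178.
Quadratic loss ⇒ the optimal estimator is the posterior mean.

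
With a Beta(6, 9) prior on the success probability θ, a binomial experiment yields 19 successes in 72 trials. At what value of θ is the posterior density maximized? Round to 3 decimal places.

0.282

Posterior: Beta(6+19, 9+53) = Beta(25, 62).
Mode = (25−1)/(25+62−2) = 24/85 = 0.282.
Mean = 25/(25+62) = 25/87 = 0.287.
This is the posterior mode — the MAP estimate.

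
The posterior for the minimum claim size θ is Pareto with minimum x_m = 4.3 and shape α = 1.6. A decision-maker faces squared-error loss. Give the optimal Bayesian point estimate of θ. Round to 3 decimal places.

The Pareto density is strictly decreasing on [x_m, ∞), so the mode is x_m = 4.300.
Mean = α·x_m/(α−1) = 1.6·4.3/0.6 = 11.467.
Squared-error loss ⇒ the optimal estimator is the posterior mean.

11.467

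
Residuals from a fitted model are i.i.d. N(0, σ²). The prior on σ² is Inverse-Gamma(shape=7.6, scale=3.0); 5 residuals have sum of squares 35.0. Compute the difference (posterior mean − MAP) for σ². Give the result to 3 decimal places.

Posterior: Inverse-Gamma(shape = 7.6+5/2 = 10.1, scale = 3.0+35.0/2 = 20.5).
Mode = β/(α+1) = 20.5/11.1 = 1.847.
Mean = β/(α−1) = 20.5/9.1 = 2.253.
Difference = 2.253 − 1.847 = 0.406.

0.406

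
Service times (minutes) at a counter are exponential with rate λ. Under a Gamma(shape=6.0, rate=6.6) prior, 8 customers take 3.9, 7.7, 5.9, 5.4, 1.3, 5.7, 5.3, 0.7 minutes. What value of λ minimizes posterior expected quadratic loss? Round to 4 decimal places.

Σ times = 35.9. Posterior: Gamma(shape = 6.0+8 = 14.0, rate = 6.6+35.9 = 42.5).
Mode = (α−1)/β = 13.0/42.5 = 0.3059.
Mean = α/β = 14.0/42.5 = 0.3294.
Quadratic loss ⇒ the optimal estimator is the posterior mean.

0.3294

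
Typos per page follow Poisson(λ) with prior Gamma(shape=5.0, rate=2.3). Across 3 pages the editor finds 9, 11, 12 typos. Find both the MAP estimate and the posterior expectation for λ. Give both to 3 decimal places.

λ_MAP = 6.792, E[λ|data] = 6.981

Σ counts = 32. Posterior: Gamma(shape = 5.0+32 = 37.0, rate = 2.3+3 = 5.3).
Mode = (α−1)/β = 36.0/5.3 = 6.792.
Mean = α/β = 37.0/5.3 = 6.981.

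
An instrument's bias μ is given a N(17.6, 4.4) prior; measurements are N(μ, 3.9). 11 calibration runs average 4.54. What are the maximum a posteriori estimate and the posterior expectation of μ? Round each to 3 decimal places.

Posterior for μ is Normal. Precision-weighted mean: (1/4.4·17.6 + 11/3.9·4.54) / (1/4.4 + 11/3.9) = 5.514.
A Normal posterior is symmetric, so mode = mean.

MAP = 5.514; posterior mean = 5.514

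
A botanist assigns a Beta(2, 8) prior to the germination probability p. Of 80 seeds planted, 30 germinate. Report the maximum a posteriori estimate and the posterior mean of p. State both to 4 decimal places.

MAP = 0.3523, posterior mean = 0.3556

Posterior: Beta(2+30, 8+50) = Beta(32, 58).
Mode = (32−1)/(32+58−2) = 31/88 = 0.3523.
Mean = 32/(32+58) = 32/90 = 0.3556.
Mean > mode: the posterior has a right tail.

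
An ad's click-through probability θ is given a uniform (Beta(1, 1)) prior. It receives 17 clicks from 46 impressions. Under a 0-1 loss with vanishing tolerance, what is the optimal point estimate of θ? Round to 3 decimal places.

Posterior: Beta(1+17, 1+29) = Beta(18, 30).
Mode = (18−1)/(18+30−2) = 17/46 = 0.370.
Mean = 18/(18+30) = 18/48 = 0.375.
This is the posterior mode — the MAP estimate.

0.370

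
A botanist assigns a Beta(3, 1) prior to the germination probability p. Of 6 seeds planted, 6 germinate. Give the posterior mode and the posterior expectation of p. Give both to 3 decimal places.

p_MAP = 1.000, E[p|data] = 0.900

Posterior: Beta(3+6, 1+0) = Beta(9, 1).
Since β = 1 ≤ 1 and α > 1, the Beta density is monotone increasing on [0,1]; the mode is at 1.
Mean = 9/(9+1) = 0.900.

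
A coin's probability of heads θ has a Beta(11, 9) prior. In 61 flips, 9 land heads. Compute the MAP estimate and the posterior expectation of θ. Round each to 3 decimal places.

Posterior: Beta(11+9, 9+52) = Beta(20, 61).
Mode = (20−1)/(20+61−2) = 19/79 = 0.241.
Mean = 20/(20+61) = 20/81 = 0.247.
Mean > mode: the posterior has a right tail.

MAP estimate = 0.241, posterior expectation = 0.247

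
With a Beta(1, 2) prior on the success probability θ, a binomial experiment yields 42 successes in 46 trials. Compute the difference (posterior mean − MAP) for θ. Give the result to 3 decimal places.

Posterior: Beta(1+42, 2+4) = Beta(43, 6).
Mode = (43−1)/(43+6−2) = 42/47 = 0.894.
Mean = 43/(43+6) = 43/49 = 0.878.
Difference = 0.878 − 0.894 = -0.016.
The mean is pulled below the mode by the posterior's left skew.

-0.016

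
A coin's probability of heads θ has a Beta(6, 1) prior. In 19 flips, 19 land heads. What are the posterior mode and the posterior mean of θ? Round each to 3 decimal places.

MAP = 1.000; posterior mean = 0.962

Posterior: Beta(6+19, 1+0) = Beta(25, 1).
Since β = 1 ≤ 1 and α > 1, the Beta density is monotone increasing on [0,1]; the mode is at 1.
Mean = 25/(25+1) = 0.962.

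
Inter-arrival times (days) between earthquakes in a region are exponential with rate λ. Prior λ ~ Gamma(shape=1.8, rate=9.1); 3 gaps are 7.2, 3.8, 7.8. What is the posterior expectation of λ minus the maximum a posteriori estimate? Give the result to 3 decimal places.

0.036

Σ times = 18.8. Posterior: Gamma(shape = 1.8+3 = 4.8, rate = 9.1+18.8 = 27.9).
Mode = (α−1)/β = 3.8/27.9 = 0.136.
Mean = α/β = 4.8/27.9 = 0.172.
Difference = 0.172 − 0.136 = 0.036.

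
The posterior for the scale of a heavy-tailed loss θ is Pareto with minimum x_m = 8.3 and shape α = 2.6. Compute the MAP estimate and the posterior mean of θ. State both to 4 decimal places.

MAP = 8.3000; posterior mean = 13.4875

The Pareto density is strictly decreasing on [x_m, ∞), so the mode is x_m = 8.3000.
Mean = α·x_m/(α−1) = 2.6·8.3/1.6 = 13.4875.
Right-skewed posterior ⇒ mode < mean.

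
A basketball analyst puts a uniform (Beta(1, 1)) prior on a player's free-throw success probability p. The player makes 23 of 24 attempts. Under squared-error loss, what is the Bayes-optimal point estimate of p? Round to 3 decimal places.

Posterior: Beta(1+23, 1+1) = Beta(24, 2).
Mode = (24−1)/(24+2−2) = 23/24 = 0.958.
With a flat prior the MAP equals the MLE, 23/24.
Mean = 24/(24+2) = 24/26 = 0.923.
Squared-error loss ⇒ the optimal estimator is the posterior mean.

0.923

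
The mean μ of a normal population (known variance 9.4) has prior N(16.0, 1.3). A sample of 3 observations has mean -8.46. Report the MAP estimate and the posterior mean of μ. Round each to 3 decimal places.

Posterior for μ is Normal. Precision-weighted mean: (1/1.3·16.0 + 3/9.4·-8.46) / (1/1.3 + 3/9.4) = 8.828.
A Normal posterior is symmetric, so mode = mean.

MAP = 8.828, posterior mean = 8.828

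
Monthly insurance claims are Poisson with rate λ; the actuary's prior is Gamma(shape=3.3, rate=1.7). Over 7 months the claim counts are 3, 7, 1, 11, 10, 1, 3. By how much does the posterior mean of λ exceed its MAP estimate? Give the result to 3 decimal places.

0.115

Σ counts = 36. Posterior: Gamma(shape = 3.3+36 = 39.3, rate = 1.7+7 = 8.7).
Mode = (α−1)/β = 38.3/8.7 = 4.402.
Mean = α/β = 39.3/8.7 = 4.517.
Difference = 4.517 − 4.402 = 0.115.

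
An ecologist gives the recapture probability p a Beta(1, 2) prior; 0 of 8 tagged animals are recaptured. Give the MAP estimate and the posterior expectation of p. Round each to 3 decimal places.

Posterior: Beta(1+0, 2+8) = Beta(1, 10).
Since α = 1 ≤ 1 and β > 1, the Beta density is monotone decreasing on [0,1]; the mode is at 0.
Mean = 1/(1+10) = 0.091.

MAP = 0.000, posterior mean = 0.091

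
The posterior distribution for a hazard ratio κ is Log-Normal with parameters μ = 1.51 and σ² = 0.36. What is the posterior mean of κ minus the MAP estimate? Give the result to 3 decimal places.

Mode = exp(μ − σ²) = exp(1.15) = 3.158.
Mean = exp(μ + σ²/2) = exp(1.690) = 5.419.
Difference = 5.419 − 3.158 = 2.261.

2.261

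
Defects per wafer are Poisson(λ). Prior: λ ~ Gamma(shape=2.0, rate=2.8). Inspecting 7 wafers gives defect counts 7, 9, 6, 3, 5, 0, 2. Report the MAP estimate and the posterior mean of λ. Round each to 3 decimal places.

λ_MAP = 3.367, E[λ|data] = 3.469

Σ counts = 32. Posterior: Gamma(shape = 2.0+32 = 34.0, rate = 2.8+7 = 9.8).
Mode = (α−1)/β = 33.0/9.8 = 3.367.
Mean = α/β = 34.0/9.8 = 3.469.
The mean is pulled above the mode by the posterior's right skew.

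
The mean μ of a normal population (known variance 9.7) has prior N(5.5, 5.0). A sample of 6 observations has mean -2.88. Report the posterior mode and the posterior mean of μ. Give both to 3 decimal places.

MAP = -0.832, posterior mean = -0.832

Posterior for μ is Normal. Precision-weighted mean: (1/5.0·5.5 + 6/9.7·-2.88) / (1/5.0 + 6/9.7) = -0.832.
A Normal posterior is symmetric, so mode = mean.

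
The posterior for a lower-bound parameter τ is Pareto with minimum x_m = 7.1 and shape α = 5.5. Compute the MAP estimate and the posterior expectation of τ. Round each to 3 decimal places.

The Pareto density is strictly decreasing on [x_m, ∞), so the mode is x_m = 7.100.
Mean = α·x_m/(α−1) = 5.5·7.1/4.5 = 8.678.

τ_MAP = 7.100, E[τ|data] = 8.678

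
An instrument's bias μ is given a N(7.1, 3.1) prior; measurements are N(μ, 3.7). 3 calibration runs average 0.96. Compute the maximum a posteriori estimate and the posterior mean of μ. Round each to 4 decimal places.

Posterior for μ is Normal. Precision-weighted mean: (1/3.1·7.1 + 3/3.7·0.96) / (1/3.1 + 3/3.7) = 2.7075.
A Normal posterior is symmetric, so mode = mean.

MAP: 2.7075. Posterior mean: 2.7075.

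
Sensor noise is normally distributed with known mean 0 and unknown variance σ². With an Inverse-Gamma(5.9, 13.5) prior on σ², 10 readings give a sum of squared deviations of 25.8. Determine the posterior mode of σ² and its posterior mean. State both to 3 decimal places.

Posterior: Inverse-Gamma(shape = 5.9+10/2 = 10.9, scale = 13.5+25.8/2 = 26.4).
Mode = β/(α+1) = 26.4/11.9 = 2.218.
Mean = β/(α−1) = 26.4/9.9 = 2.667.

MAP: 2.218. Posterior mean: 2.667.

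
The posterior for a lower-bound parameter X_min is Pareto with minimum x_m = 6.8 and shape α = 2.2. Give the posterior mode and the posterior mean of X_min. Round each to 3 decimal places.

The Pareto density is strictly decreasing on [x_m, ∞), so the mode is x_m = 6.800.
Mean = α·x_m/(α−1) = 2.2·6.8/1.2 = 12.467.

MAP = 6.800; posterior mean = 12.467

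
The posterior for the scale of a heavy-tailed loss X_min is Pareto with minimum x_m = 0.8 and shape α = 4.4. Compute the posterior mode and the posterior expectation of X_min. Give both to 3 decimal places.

MAP = 0.800; posterior mean = 1.035

The Pareto density is strictly decreasing on [x_m, ∞), so the mode is x_m = 0.800.
Mean = α·x_m/(α−1) = 4.4·0.8/3.4 = 1.035.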